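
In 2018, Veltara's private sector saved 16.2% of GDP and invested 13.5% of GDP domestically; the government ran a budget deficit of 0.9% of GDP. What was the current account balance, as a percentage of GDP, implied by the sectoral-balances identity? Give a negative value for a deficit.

1.8

By the sectoral-balances identity, CA = (S_private - I) + (T - G).
Private balance = 16.2 - 13.5 = 2.7
Government balance (T - G) = -0.9
CA = 2.7 + (-0.9) = 1.8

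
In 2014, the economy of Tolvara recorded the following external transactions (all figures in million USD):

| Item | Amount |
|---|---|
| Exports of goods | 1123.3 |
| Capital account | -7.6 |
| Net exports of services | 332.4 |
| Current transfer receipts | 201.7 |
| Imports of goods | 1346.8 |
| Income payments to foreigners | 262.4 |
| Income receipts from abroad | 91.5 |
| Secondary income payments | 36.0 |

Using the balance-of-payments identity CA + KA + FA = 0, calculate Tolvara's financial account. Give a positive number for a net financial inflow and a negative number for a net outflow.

Goods balance = 1123.3 - 1346.8 = -223.5
Services balance = 332.4
Trade balance (goods + services) = -223.5 + 332.4 = 108.9
Net primary income = 91.5 - 262.4 = -170.9
Net secondary income = 201.7 - 36.0 = 165.7
Current account = 108.9 + (-170.9) + 165.7 = 103.7
Financial account = -(103.7 + (-7.6)) = -96.1

-96.1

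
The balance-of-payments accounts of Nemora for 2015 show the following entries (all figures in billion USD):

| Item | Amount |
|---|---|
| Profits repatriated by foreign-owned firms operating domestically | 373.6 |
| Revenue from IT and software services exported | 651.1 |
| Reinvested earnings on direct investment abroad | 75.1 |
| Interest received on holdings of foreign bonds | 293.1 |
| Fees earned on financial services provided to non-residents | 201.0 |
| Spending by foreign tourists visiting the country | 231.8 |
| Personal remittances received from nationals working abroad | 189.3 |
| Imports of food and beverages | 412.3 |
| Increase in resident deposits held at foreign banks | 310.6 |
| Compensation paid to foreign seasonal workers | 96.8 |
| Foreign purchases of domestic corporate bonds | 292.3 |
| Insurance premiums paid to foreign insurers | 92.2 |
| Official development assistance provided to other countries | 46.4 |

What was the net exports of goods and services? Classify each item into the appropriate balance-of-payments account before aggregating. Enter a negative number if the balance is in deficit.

579.4

Goods: -412.3
Services: -92.2 + 651.1 + 231.8 + 201.0 = 991.7
Trade balance = -412.3 + 991.7 = 579.4
(Excluded from the trade balance — primary income: profits repatriated by foreign-owned firms operating domestically 373.6, reinvested earnings on direct investment abroad 75.1, interest received on holdings of foreign bonds 293.1, compensation paid to foreign seasonal workers 96.8; secondary income: personal remittances received from nationals working abroad 189.3, official development assistance provided to other countries 46.4; financial account: increase in resident deposits held at foreign banks 310.6, foreign purchases of domestic corporate bonds 292.3.)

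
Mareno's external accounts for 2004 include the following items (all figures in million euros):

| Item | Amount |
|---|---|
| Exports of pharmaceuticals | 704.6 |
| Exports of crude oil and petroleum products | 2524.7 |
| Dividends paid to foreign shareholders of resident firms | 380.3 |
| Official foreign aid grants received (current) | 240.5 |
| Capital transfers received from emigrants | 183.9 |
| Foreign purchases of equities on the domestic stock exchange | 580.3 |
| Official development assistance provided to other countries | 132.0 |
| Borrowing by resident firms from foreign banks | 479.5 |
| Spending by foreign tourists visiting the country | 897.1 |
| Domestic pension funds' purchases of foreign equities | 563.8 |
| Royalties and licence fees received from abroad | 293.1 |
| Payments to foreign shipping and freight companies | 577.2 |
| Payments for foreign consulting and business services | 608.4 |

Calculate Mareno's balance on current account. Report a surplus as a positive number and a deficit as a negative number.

2962.1

Goods: 2524.7 + 704.6 = 3229.3
Services: 897.1 - 608.4 - 577.2 + 293.1 = 4.6
Primary income: -380.3
Secondary income: -132.0 + 240.5 = 108.5
Current account = 3229.3 + 4.6 + (-380.3) + 108.5 = 2962.1
(Excluded from the current account — capital account: capital transfers received from emigrants 183.9; financial account: foreign purchases of equities on the domestic stock exchange 580.3, borrowing by resident firms from foreign banks 479.5, domestic pension funds' purchases of foreign equities 563.8.)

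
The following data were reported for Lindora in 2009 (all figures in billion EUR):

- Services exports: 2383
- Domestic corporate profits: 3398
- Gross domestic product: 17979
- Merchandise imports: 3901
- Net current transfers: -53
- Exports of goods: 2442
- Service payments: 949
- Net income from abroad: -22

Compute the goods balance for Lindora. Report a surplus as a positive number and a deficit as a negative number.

Goods balance = 2442 - 3901 = -1459

-1459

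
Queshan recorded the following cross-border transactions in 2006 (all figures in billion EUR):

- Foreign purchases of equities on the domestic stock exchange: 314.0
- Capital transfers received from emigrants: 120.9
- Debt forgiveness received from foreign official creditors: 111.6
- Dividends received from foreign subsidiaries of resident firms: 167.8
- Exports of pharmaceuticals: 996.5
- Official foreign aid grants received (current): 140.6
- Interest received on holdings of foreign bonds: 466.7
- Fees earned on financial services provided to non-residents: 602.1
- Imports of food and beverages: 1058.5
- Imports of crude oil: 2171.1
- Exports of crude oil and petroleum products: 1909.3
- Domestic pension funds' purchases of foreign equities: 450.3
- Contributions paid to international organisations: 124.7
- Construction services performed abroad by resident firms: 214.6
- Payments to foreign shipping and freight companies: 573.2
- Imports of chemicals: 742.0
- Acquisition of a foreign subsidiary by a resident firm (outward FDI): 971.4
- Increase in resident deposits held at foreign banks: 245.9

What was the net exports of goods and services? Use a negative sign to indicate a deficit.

-822.3

Goods: -1058.5 - 742.0 + 996.5 - 2171.1 + 1909.3 = -1065.8
Services: 214.6 + 602.1 - 573.2 = 243.5
Trade balance = -1065.8 + 243.5 = -822.3
(Excluded from the trade balance — financial account: foreign purchases of equities on the domestic stock exchange 314.0, domestic pension funds' purchases of foreign equities 450.3, acquisition of a foreign subsidiary by a resident firm (outward FDI) 971.4, increase in resident deposits held at foreign banks 245.9; capital account: capital transfers received from emigrants 120.9, debt forgiveness received from foreign official creditors 111.6; primary income: dividends received from foreign subsidiaries of resident firms 167.8, interest received on holdings of foreign bonds 466.7; secondary income: official foreign aid grants received (current) 140.6, contributions paid to international organisations 124.7.)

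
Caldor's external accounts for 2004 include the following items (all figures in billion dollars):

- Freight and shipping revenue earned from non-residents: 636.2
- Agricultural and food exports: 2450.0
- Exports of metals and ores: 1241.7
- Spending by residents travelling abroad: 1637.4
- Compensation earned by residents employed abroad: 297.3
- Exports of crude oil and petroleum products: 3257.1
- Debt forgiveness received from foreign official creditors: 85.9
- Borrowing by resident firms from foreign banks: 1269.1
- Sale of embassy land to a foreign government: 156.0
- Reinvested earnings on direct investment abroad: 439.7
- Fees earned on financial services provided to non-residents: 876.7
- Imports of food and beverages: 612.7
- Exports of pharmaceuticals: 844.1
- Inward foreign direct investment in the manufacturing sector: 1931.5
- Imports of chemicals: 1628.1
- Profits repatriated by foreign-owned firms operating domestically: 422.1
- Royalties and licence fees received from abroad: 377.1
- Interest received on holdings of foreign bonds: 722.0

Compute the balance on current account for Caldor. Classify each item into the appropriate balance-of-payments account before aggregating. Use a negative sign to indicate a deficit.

6841.6

Goods: 2450.0 + 3257.1 + 1241.7 - 1628.1 + 844.1 - 612.7 = 5552.1
Services: -1637.4 + 876.7 + 377.1 + 636.2 = 252.6
Primary income: 439.7 + 297.3 + 722.0 - 422.1 = 1036.9
Current account = 5552.1 + 252.6 + 1036.9 = 6841.6
(Excluded from the current account — capital account: debt forgiveness received from foreign official creditors 85.9, sale of embassy land to a foreign government 156.0; financial account: borrowing by resident firms from foreign banks 1269.1, inward foreign direct investment in the manufacturing sector 1931.5.)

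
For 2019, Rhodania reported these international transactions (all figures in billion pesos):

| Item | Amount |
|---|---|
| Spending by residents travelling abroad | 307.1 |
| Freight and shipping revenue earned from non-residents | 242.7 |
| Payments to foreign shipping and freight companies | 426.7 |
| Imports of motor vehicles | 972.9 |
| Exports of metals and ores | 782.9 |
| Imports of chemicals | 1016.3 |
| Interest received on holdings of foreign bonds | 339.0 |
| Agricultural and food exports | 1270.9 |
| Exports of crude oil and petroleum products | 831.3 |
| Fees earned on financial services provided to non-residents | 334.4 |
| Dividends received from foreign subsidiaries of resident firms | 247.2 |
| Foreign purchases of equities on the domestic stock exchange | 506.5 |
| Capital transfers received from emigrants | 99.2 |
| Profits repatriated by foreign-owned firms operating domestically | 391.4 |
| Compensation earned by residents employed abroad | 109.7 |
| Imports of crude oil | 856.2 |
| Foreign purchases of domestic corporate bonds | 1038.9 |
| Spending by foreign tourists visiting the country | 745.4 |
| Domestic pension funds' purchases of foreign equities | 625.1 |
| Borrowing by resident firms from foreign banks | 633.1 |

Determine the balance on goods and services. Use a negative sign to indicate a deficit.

Goods: 782.9 + 1270.9 - 1016.3 - 972.9 - 856.2 + 831.3 = 39.7
Services: 745.4 + 334.4 + 242.7 - 426.7 - 307.1 = 588.7
Trade balance = 39.7 + 588.7 = 628.4
(Excluded from the trade balance — primary income: interest received on holdings of foreign bonds 339.0, dividends received from foreign subsidiaries of resident firms 247.2, profits repatriated by foreign-owned firms operating domestically 391.4, compensation earned by residents employed abroad 109.7; financial account: foreign purchases of equities on the domestic stock exchange 506.5, foreign purchases of domestic corporate bonds 1038.9, domestic pension funds' purchases of foreign equities 625.1, borrowing by resident firms from foreign banks 633.1; capital account: capital transfers received from emigrants 99.2.)

628.4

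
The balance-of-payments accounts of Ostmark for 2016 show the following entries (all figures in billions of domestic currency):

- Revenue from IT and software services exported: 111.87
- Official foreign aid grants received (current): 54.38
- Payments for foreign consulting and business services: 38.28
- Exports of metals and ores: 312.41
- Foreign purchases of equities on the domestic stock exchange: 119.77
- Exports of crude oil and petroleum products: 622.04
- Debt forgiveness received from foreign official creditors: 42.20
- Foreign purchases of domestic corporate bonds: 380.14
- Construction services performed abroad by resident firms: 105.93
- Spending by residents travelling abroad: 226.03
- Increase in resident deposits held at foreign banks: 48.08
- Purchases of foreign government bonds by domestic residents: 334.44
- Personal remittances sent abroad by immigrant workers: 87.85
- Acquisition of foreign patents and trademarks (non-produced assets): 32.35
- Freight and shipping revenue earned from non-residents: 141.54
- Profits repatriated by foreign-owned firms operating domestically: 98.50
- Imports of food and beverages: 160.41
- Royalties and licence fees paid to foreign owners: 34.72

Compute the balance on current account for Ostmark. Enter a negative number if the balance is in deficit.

Goods: -160.41 + 622.04 + 312.41 = 774.04
Services: -38.28 - 34.72 + 111.87 + 141.54 - 226.03 + 105.93 = 60.31
Primary income: -98.50
Secondary income: -87.85 + 54.38 = -33.47
Current account = 774.04 + 60.31 + (-98.50) + (-33.47) = 702.38
(Excluded from the current account — financial account: foreign purchases of equities on the domestic stock exchange 119.77, foreign purchases of domestic corporate bonds 380.14, increase in resident deposits held at foreign banks 48.08, purchases of foreign government bonds by domestic residents 334.44; capital account: debt forgiveness received from foreign official creditors 42.20, acquisition of foreign patents and trademarks (non-produced assets) 32.35.)

702.38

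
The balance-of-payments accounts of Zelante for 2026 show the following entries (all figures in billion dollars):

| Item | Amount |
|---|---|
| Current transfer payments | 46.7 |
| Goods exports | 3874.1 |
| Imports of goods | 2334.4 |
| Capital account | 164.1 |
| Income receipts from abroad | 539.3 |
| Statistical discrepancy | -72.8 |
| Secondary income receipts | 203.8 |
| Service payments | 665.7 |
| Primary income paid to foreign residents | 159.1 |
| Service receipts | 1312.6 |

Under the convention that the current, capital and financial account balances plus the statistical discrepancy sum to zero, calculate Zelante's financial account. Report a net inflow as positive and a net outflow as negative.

-2815.2

Goods balance = 3874.1 - 2334.4 = 1539.7
Services balance = 1312.6 - 665.7 = 646.9
Trade balance (goods + services) = 1539.7 + 646.9 = 2186.6
Net primary income = 539.3 - 159.1 = 380.2
Net secondary income = 203.8 - 46.7 = 157.1
Current account = 2186.6 + 380.2 + 157.1 = 2723.9
Financial account = -(2723.9 + 164.1 + (-72.8)) = -2815.2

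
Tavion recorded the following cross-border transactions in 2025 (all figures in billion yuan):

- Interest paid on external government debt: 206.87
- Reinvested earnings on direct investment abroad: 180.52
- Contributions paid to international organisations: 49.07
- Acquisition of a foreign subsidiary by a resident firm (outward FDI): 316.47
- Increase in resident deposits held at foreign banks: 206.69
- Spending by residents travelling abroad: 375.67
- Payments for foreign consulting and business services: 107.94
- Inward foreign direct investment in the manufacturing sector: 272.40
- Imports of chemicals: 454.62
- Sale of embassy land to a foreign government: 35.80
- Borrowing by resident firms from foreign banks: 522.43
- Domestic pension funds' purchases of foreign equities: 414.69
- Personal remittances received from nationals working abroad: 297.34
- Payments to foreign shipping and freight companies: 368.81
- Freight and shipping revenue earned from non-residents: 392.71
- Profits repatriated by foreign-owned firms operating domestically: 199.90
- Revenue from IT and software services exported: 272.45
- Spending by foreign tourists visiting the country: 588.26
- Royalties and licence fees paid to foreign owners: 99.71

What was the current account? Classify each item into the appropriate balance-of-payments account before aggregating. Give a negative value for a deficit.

Goods: -454.62
Services: -107.94 + 588.26 - 368.81 - 99.71 - 375.67 + 272.45 + 392.71 = 301.29
Primary income: 180.52 - 199.90 - 206.87 = -226.25
Secondary income: 297.34 - 49.07 = 248.27
Current account = (-454.62) + 301.29 + (-226.25) + 248.27 = -131.31
(Excluded from the current account — financial account: acquisition of a foreign subsidiary by a resident firm (outward FDI) 316.47, increase in resident deposits held at foreign banks 206.69, inward foreign direct investment in the manufacturing sector 272.40, borrowing by resident firms from foreign banks 522.43, domestic pension funds' purchases of foreign equities 414.69; capital account: sale of embassy land to a foreign government 35.80.)

-131.31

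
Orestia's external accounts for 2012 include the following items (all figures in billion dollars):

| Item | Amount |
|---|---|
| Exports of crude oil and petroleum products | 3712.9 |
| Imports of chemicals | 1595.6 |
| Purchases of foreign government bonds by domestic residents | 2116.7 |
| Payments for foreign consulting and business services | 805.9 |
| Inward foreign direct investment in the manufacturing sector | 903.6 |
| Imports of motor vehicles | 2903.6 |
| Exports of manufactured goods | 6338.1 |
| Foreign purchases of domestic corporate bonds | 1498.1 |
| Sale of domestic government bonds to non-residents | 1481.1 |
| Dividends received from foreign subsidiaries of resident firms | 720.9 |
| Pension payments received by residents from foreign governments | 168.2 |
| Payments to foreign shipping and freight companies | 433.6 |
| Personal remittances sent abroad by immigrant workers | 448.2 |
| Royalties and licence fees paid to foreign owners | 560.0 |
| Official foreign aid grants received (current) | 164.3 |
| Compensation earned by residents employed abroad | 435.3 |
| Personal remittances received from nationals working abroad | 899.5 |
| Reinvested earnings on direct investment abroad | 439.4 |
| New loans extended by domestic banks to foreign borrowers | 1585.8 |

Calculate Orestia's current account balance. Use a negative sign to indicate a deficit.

Goods: -2903.6 + 3712.9 + 6338.1 - 1595.6 = 5551.8
Services: -805.9 - 433.6 - 560.0 = -1799.5
Primary income: 435.3 + 439.4 + 720.9 = 1595.6
Secondary income: 899.5 + 168.2 + 164.3 - 448.2 = 783.8
Current account = 5551.8 + (-1799.5) + 1595.6 + 783.8 = 6131.7
(Excluded from the current account — financial account: purchases of foreign government bonds by domestic residents 2116.7, inward foreign direct investment in the manufacturing sector 903.6, foreign purchases of domestic corporate bonds 1498.1, sale of domestic government bonds to non-residents 1481.1, new loans extended by domestic banks to foreign borrowers 1585.8.)

6131.7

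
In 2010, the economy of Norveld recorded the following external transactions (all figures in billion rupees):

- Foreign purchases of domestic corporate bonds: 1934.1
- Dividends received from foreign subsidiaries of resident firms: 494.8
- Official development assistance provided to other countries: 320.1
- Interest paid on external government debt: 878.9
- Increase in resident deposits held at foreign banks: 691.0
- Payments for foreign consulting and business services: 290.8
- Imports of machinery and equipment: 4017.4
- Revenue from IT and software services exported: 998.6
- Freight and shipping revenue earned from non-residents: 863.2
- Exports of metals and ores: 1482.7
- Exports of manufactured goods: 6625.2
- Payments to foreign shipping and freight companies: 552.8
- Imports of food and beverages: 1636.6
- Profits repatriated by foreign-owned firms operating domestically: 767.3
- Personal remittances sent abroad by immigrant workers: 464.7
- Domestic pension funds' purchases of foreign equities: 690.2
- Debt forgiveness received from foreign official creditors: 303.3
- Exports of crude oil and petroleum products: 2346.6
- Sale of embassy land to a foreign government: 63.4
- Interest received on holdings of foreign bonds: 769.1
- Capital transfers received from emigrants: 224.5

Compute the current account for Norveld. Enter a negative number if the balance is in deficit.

Goods: -4017.4 + 1482.7 + 6625.2 + 2346.6 - 1636.6 = 4800.5
Services: -552.8 - 290.8 + 998.6 + 863.2 = 1018.2
Primary income: -767.3 + 769.1 - 878.9 + 494.8 = -382.3
Secondary income: -320.1 - 464.7 = -784.8
Current account = 4800.5 + 1018.2 + (-382.3) + (-784.8) = 4651.6
(Excluded from the current account — financial account: foreign purchases of domestic corporate bonds 1934.1, increase in resident deposits held at foreign banks 691.0, domestic pension funds' purchases of foreign equities 690.2; capital account: debt forgiveness received from foreign official creditors 303.3, sale of embassy land to a foreign government 63.4, capital transfers received from emigrants 224.5.)

4651.6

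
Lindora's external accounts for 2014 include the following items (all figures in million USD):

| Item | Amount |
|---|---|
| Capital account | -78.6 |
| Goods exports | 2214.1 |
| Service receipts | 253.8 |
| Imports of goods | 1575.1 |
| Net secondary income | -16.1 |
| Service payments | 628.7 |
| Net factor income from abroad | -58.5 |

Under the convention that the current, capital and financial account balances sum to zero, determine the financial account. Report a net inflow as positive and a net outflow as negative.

Goods balance = 2214.1 - 1575.1 = 639.0
Services balance = 253.8 - 628.7 = -374.9
Trade balance (goods + services) = 639.0 + (-374.9) = 264.1
Net primary income = -58.5
Net secondary income = -16.1
Current account = 264.1 + (-58.5) + (-16.1) = 189.5
Financial account = -(189.5 + (-78.6)) = -110.9

-110.9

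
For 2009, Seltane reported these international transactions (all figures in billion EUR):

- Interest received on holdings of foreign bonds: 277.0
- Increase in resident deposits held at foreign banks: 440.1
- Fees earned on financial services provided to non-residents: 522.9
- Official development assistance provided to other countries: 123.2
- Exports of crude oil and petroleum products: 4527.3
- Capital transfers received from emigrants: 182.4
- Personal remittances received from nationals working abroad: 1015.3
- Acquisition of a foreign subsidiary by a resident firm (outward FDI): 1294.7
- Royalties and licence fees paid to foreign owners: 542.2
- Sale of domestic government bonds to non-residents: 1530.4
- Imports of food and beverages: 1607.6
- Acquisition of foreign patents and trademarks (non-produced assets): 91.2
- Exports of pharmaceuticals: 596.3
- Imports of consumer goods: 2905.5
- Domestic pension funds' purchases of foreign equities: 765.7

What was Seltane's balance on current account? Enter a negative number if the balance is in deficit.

1760.3

Goods: 596.3 - 1607.6 - 2905.5 + 4527.3 = 610.5
Services: 522.9 - 542.2 = -19.3
Primary income: 277.0
Secondary income: 1015.3 - 123.2 = 892.1
Current account = 610.5 + (-19.3) + 277.0 + 892.1 = 1760.3
(Excluded from the current account — financial account: increase in resident deposits held at foreign banks 440.1, acquisition of a foreign subsidiary by a resident firm (outward FDI) 1294.7, sale of domestic government bonds to non-residents 1530.4, domestic pension funds' purchases of foreign equities 765.7; capital account: capital transfers received from emigrants 182.4, acquisition of foreign patents and trademarks (non-produced assets) 91.2.)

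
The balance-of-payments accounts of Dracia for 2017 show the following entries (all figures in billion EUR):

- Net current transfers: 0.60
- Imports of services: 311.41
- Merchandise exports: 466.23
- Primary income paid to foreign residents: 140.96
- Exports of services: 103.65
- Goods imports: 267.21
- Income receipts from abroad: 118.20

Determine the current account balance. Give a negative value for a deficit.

-30.90

Goods balance = 466.23 - 267.21 = 199.02
Services balance = 103.65 - 311.41 = -207.76
Trade balance (goods + services) = 199.02 + (-207.76) = -8.74
Net primary income = 118.20 - 140.96 = -22.76
Net secondary income = 0.60
Current account = -8.74 + (-22.76) + 0.60 = -30.90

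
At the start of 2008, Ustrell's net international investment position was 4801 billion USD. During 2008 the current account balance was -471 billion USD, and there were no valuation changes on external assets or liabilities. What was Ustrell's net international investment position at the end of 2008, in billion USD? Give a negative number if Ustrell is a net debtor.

4330

With no valuation effects, change in NIIP = current account = -471
End-of-year NIIP = 4801 + (-471) = 4330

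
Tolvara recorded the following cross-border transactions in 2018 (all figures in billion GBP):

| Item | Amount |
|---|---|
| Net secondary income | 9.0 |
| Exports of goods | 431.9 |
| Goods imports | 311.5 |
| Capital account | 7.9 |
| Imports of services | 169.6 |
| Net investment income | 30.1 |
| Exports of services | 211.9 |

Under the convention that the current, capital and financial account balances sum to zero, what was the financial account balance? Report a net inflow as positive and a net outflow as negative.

Goods balance = 431.9 - 311.5 = 120.4
Services balance = 211.9 - 169.6 = 42.3
Trade balance (goods + services) = 120.4 + 42.3 = 162.7
Net primary income = 30.1
Net secondary income = 9.0
Current account = 162.7 + 30.1 + 9.0 = 201.8
Financial account = -(201.8 + 7.9) = -209.7

-209.7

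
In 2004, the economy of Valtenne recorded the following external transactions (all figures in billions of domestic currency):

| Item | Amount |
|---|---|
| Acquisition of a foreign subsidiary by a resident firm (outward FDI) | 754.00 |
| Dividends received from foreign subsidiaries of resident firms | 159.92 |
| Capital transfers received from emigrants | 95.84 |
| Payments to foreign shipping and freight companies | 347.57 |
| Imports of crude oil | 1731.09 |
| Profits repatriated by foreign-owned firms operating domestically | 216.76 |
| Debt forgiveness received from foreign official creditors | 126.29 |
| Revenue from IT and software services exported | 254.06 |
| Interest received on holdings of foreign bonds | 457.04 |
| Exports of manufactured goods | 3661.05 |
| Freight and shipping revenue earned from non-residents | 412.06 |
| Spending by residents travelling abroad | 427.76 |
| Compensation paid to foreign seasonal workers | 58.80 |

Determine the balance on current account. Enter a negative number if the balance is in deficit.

2162.15

Goods: 3661.05 - 1731.09 = 1929.96
Services: 412.06 - 427.76 - 347.57 + 254.06 = -109.21
Primary income: -216.76 + 159.92 + 457.04 - 58.80 = 341.40
Current account = 1929.96 + (-109.21) + 341.40 = 2162.15
(Excluded from the current account — financial account: acquisition of a foreign subsidiary by a resident firm (outward FDI) 754.00; capital account: capital transfers received from emigrants 95.84, debt forgiveness received from foreign official creditors 126.29.)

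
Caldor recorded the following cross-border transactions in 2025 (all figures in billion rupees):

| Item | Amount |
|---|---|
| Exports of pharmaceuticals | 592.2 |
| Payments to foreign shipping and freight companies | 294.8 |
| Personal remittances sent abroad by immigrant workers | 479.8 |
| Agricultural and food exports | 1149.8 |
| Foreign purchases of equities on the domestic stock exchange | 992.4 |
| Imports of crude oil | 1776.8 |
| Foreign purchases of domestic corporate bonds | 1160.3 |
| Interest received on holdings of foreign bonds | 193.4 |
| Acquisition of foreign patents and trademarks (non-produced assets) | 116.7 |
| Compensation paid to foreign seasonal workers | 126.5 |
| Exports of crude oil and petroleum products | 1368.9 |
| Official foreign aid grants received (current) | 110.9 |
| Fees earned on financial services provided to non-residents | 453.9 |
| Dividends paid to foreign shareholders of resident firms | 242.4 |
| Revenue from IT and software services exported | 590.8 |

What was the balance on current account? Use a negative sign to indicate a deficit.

1539.6

Goods: 1368.9 + 592.2 - 1776.8 + 1149.8 = 1334.1
Services: 590.8 - 294.8 + 453.9 = 749.9
Primary income: -126.5 + 193.4 - 242.4 = -175.5
Secondary income: 110.9 - 479.8 = -368.9
Current account = 1334.1 + 749.9 + (-175.5) + (-368.9) = 1539.6
(Excluded from the current account — financial account: foreign purchases of equities on the domestic stock exchange 992.4, foreign purchases of domestic corporate bonds 1160.3; capital account: acquisition of foreign patents and trademarks (non-produced assets) 116.7.)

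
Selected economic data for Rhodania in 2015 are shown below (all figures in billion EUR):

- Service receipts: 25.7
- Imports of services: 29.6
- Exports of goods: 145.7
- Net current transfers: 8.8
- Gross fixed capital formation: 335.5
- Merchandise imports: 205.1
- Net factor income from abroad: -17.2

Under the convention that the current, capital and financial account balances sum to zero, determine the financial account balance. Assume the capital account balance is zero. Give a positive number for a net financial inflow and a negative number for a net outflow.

Goods balance = 145.7 - 205.1 = -59.4
Services balance = 25.7 - 29.6 = -3.9
Trade balance (goods + services) = -59.4 + (-3.9) = -63.3
Net primary income = -17.2
Net secondary income = 8.8
Current account = -63.3 + (-17.2) + 8.8 = -71.7
Financial account = -(-71.7) = 71.7

71.7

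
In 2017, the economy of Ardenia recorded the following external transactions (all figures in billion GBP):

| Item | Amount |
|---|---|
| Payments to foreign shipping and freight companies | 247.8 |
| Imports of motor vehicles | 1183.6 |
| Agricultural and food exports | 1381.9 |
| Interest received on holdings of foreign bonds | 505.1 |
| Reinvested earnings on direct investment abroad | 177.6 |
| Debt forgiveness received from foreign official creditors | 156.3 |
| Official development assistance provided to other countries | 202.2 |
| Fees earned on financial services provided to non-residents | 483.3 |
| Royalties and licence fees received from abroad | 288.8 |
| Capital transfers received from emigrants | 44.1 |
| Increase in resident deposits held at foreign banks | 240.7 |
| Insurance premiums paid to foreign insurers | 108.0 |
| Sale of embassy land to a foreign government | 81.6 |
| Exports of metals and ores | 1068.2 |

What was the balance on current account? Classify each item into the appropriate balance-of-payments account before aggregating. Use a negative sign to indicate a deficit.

2163.3

Goods: 1068.2 + 1381.9 - 1183.6 = 1266.5
Services: -247.8 + 288.8 + 483.3 - 108.0 = 416.3
Primary income: 505.1 + 177.6 = 682.7
Secondary income: -202.2
Current account = 1266.5 + 416.3 + 682.7 + (-202.2) = 2163.3
(Excluded from the current account — capital account: debt forgiveness received from foreign official creditors 156.3, capital transfers received from emigrants 44.1, sale of embassy land to a foreign government 81.6; financial account: increase in resident deposits held at foreign banks 240.7.)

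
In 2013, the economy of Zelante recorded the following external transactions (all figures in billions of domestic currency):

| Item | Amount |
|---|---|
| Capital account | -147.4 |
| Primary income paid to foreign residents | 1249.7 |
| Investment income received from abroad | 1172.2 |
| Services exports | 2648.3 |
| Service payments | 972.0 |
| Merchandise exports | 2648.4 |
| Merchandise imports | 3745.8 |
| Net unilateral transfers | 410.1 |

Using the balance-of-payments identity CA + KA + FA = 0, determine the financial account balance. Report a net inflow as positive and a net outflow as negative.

Goods balance = 2648.4 - 3745.8 = -1097.4
Services balance = 2648.3 - 972.0 = 1676.3
Trade balance (goods + services) = -1097.4 + 1676.3 = 578.9
Net primary income = 1172.2 - 1249.7 = -77.5
Net secondary income = 410.1
Current account = 578.9 + (-77.5) + 410.1 = 911.5
Financial account = -(911.5 + (-147.4)) = -764.1

-764.1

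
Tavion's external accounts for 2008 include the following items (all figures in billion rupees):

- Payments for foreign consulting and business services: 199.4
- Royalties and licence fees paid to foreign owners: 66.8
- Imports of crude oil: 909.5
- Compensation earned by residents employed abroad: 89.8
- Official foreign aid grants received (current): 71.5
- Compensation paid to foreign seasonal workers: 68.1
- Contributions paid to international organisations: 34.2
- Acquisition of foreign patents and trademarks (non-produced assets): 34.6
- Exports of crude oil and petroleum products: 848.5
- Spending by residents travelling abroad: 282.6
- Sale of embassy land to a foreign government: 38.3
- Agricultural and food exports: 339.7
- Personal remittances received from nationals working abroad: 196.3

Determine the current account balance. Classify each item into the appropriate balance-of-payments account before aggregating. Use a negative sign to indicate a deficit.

Goods: 848.5 + 339.7 - 909.5 = 278.7
Services: -199.4 - 66.8 - 282.6 = -548.8
Primary income: 89.8 - 68.1 = 21.7
Secondary income: 71.5 - 34.2 + 196.3 = 233.6
Current account = 278.7 + (-548.8) + 21.7 + 233.6 = -14.8
(Excluded from the current account — capital account: acquisition of foreign patents and trademarks (non-produced assets) 34.6, sale of embassy land to a foreign government 38.3.)

-14.8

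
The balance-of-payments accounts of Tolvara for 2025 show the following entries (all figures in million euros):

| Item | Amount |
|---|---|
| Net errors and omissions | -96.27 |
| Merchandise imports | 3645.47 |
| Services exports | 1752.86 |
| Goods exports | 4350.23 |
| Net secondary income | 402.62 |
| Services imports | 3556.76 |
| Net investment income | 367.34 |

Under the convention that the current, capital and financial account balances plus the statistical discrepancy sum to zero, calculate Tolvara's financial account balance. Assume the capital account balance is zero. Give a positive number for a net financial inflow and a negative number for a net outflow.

Goods balance = 4350.23 - 3645.47 = 704.76
Services balance = 1752.86 - 3556.76 = -1803.90
Trade balance (goods + services) = 704.76 + (-1803.90) = -1099.14
Net primary income = 367.34
Net secondary income = 402.62
Current account = -1099.14 + 367.34 + 402.62 = -329.18
Financial account = -(-329.18 + (-96.27)) = 425.45

425.45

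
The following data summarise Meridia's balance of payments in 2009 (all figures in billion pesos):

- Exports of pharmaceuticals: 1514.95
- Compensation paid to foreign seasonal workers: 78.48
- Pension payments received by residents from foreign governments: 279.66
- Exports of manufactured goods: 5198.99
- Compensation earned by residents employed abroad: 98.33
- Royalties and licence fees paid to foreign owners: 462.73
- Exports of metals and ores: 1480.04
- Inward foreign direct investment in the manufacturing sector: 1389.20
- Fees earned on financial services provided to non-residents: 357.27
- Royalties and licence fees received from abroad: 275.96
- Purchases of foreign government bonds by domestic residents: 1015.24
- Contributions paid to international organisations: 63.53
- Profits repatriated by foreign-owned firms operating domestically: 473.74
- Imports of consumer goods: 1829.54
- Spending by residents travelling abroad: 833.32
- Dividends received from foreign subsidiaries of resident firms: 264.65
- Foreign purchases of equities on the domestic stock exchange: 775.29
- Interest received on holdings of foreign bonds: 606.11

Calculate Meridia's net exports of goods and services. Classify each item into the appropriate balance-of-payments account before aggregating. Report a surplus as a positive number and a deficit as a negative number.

5701.62

Goods: -1829.54 + 5198.99 + 1480.04 + 1514.95 = 6364.44
Services: 357.27 - 833.32 - 462.73 + 275.96 = -662.82
Trade balance = 6364.44 + (-662.82) = 5701.62
(Excluded from the trade balance — primary income: compensation paid to foreign seasonal workers 78.48, compensation earned by residents employed abroad 98.33, profits repatriated by foreign-owned firms operating domestically 473.74, dividends received from foreign subsidiaries of resident firms 264.65, interest received on holdings of foreign bonds 606.11; secondary income: pension payments received by residents from foreign governments 279.66, contributions paid to international organisations 63.53; financial account: inward foreign direct investment in the manufacturing sector 1389.20, purchases of foreign government bonds by domestic residents 1015.24, foreign purchases of equities on the domestic stock exchange 775.29.)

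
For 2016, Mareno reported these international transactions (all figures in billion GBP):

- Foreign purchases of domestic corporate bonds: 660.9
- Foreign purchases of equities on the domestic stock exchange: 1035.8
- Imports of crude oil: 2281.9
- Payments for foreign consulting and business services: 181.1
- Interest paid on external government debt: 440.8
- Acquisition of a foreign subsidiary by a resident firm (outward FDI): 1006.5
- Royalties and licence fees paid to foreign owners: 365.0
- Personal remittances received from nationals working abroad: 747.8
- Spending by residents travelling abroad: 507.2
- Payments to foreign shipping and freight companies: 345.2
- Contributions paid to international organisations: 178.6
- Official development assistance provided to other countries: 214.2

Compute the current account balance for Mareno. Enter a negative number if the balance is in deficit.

Goods: -2281.9
Services: -365.0 - 345.2 - 507.2 - 181.1 = -1398.5
Primary income: -440.8
Secondary income: 747.8 - 178.6 - 214.2 = 355.0
Current account = (-2281.9) + (-1398.5) + (-440.8) + 355.0 = -3766.2
(Excluded from the current account — financial account: foreign purchases of domestic corporate bonds 660.9, foreign purchases of equities on the domestic stock exchange 1035.8, acquisition of a foreign subsidiary by a resident firm (outward FDI) 1006.5.)

-3766.2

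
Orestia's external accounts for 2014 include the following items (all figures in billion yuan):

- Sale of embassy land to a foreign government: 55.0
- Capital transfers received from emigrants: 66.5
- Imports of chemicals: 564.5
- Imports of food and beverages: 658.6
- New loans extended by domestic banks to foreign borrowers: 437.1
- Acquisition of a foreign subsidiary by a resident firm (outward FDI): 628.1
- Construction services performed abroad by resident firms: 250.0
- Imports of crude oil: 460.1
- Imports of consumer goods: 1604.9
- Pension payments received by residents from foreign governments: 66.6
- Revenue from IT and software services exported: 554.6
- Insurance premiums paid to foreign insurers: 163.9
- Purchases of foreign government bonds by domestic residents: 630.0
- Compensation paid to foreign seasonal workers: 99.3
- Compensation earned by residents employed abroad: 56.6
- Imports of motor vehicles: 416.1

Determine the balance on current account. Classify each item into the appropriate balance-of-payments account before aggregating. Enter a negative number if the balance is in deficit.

-3039.6

Goods: -416.1 - 460.1 - 1604.9 - 564.5 - 658.6 = -3704.2
Services: 554.6 + 250.0 - 163.9 = 640.7
Primary income: -99.3 + 56.6 = -42.7
Secondary income: 66.6
Current account = (-3704.2) + 640.7 + (-42.7) + 66.6 = -3039.6
(Excluded from the current account — capital account: sale of embassy land to a foreign government 55.0, capital transfers received from emigrants 66.5; financial account: new loans extended by domestic banks to foreign borrowers 437.1, acquisition of a foreign subsidiary by a resident firm (outward FDI) 628.1, purchases of foreign government bonds by domestic residents 630.0.)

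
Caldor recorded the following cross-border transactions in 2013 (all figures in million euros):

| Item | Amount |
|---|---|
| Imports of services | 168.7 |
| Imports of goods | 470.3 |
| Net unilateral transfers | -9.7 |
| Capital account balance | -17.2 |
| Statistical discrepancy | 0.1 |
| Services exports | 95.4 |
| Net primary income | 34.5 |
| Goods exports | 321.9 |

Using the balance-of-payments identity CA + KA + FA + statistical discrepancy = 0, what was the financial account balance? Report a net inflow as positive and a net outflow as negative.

Goods balance = 321.9 - 470.3 = -148.4
Services balance = 95.4 - 168.7 = -73.3
Trade balance (goods + services) = -148.4 + (-73.3) = -221.7
Net primary income = 34.5
Net secondary income = -9.7
Current account = -221.7 + 34.5 + (-9.7) = -196.9
Financial account = -(-196.9 + (-17.2) + 0.1) = 214.0

214.0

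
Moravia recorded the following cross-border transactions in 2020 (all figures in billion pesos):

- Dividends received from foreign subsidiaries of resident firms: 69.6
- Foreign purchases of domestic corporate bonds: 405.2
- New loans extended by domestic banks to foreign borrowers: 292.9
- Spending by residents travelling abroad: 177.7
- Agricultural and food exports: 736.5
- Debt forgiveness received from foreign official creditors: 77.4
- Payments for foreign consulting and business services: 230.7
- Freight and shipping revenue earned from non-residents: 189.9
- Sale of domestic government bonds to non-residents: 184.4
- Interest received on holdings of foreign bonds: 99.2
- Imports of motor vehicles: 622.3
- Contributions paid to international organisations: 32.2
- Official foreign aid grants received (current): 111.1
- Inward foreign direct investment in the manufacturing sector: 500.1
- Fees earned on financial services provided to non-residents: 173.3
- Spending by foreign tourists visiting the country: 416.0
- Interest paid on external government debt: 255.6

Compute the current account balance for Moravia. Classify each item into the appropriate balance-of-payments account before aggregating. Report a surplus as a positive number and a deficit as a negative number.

477.1

Goods: -622.3 + 736.5 = 114.2
Services: 189.9 + 173.3 - 177.7 - 230.7 + 416.0 = 370.8
Primary income: 99.2 - 255.6 + 69.6 = -86.8
Secondary income: -32.2 + 111.1 = 78.9
Current account = 114.2 + 370.8 + (-86.8) + 78.9 = 477.1
(Excluded from the current account — financial account: foreign purchases of domestic corporate bonds 405.2, new loans extended by domestic banks to foreign borrowers 292.9, sale of domestic government bonds to non-residents 184.4, inward foreign direct investment in the manufacturing sector 500.1; capital account: debt forgiveness received from foreign official creditors 77.4.)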